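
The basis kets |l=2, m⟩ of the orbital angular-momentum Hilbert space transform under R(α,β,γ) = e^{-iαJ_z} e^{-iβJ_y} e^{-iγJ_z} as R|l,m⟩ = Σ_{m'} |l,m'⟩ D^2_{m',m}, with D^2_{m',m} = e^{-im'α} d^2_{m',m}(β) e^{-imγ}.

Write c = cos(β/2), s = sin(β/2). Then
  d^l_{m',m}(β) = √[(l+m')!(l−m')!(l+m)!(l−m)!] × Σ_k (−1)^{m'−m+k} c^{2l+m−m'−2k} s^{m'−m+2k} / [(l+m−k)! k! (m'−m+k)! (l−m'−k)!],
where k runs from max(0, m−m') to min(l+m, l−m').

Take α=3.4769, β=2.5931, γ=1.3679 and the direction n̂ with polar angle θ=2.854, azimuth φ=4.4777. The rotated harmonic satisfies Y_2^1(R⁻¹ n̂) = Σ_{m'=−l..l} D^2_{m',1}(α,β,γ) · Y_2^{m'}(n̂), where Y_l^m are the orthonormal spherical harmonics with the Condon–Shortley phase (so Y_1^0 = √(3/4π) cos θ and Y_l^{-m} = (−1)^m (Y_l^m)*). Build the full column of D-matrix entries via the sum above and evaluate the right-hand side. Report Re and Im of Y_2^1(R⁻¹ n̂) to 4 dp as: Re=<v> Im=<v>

Need the full column D^2_{m',1} for m'=−2..2 at α=3.4769, β=2.5931, γ=1.3679.
cos(β/2)=0.270822, sin(β/2)=0.962630
d^2_{-2,1}: single k=3 term ⇒ +0.483160;  D = +0.370385-0.310256i
d^2_{-1,1}: k∈[2..3] ⇒ +0.203895 -0.858691 = -0.654796;  D = +0.335645-0.562228i
d^2_{0,1}: k∈[1..2] ⇒ +0.046836 -0.591747 = -0.544911;  D = -0.109803+0.533733i
d^2_{1,1}: k∈[0..1] ⇒ +0.005379 -0.203895 = -0.198515;  D = -0.026209-0.196778i
d^2_{2,1}: single k=0 term ⇒ -0.038242;  D = +0.017241+0.034135i
Y_2^{m'}(θ=2.854,φ=4.4777) and Σ D·Y over m':
  (+0.3704-0.3103i)·(-0.0277-0.0141i)  (+0.3356-0.5622i)·(+0.0489-0.2044i)  (-0.1098+0.5337i)·(+0.5547+0.0000i)  (-0.0262-0.1968i)·(-0.0489-0.2044i)  (+0.0172+0.0341i)·(-0.0277+0.0141i)
Y_2^1(R⁻¹ n̂) = -0.213924+0.217633i

Re=-0.2139 Im=0.2176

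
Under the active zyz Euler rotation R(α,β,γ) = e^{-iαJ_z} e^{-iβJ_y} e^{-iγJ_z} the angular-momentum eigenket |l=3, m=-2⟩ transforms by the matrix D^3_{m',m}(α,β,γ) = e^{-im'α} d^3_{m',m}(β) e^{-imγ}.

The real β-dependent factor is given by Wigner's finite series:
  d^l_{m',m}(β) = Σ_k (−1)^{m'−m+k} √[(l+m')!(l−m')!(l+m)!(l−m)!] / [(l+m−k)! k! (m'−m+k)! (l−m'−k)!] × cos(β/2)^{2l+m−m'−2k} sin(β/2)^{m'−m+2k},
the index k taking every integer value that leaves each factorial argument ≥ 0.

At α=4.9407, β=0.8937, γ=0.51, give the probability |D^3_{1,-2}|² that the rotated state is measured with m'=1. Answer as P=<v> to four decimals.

First d^3_{1,-2}(β=0.8937), then the phase factors e^{-i(1)α} and e^{-i(-2)γ}:
With c≡cos(β/2)=0.901813 and s≡sin(β/2)=0.432127, N=[24·2·1·120]^{1/2}=75.894664
Admissible k: 0..1 (factorial args all ≥0)
  k=0: (−1)^3·75.8947/(12)·0.9018^3·0.4321^3 = -0.374294
  k=1: (−1)^4·75.8947/(24)·0.9018^1·0.4321^5 = +0.042971
d^3_{1,-2}(0.8937) = -0.374294 +0.042971 = -0.331324
|D^3_{1,-2}|² = |d^3_{1,-2}(β)|² = (-0.331324)² = 0.109775 (the z-rotation phases have unit modulus)

P=0.1098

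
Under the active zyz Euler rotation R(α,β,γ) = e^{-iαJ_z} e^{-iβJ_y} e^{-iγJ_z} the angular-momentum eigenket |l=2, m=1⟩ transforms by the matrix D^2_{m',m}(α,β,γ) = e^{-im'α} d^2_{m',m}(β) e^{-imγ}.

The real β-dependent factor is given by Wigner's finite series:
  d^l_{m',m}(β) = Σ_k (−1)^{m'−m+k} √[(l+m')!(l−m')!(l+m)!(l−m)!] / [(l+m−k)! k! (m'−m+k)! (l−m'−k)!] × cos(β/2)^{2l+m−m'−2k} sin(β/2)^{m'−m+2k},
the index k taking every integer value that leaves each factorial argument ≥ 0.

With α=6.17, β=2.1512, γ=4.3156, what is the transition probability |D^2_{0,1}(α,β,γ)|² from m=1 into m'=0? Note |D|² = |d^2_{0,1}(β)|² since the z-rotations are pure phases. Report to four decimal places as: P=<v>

Split into d^2_{0,1}(β=2.1512) × two z-phases.
Half-angle: c=0.475204, s=0.879875. N=√(2·2·6·1)=4.898979
Admissible k: 1..2 (factorial args all ≥0)
  k=1: (−1)^0·4.8990/(2)·0.4752^3·0.8799^1 = +0.231280
  k=2: (−1)^1·4.8990/(2)·0.4752^1·0.8799^3 = -0.792902
d^2_{0,1}(2.1512) = +0.231280 -0.792902 = -0.561622
|D^2_{0,1}|² = |d^2_{0,1}(β)|² = (-0.561622)² = 0.315419 (the z-rotation phases have unit modulus)

P=0.3154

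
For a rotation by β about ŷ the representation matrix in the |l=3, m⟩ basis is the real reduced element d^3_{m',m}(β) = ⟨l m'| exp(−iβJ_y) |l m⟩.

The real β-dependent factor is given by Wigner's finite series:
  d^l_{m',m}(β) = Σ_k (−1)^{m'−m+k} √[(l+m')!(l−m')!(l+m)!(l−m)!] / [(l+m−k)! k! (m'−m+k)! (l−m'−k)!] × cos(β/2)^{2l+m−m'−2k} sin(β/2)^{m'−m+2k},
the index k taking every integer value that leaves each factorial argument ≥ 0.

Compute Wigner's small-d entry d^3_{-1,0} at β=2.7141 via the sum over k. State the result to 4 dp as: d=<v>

d^3_{-1,0}(β=2.7141) via Wigner's sum:
With c≡cos(β/2)=0.212122 and s≡sin(β/2)=0.977243, N=[2·24·6·6]^{1/2}=41.569219
The bounds max(0,m−m')=1 and min(l+m,l−m')=3 give 3 terms
  k=1: (−1)^0·41.5692/(12)·0.2121^5·0.9772^1 = +0.001454
  k=2: (−1)^1·41.5692/(4)·0.2121^3·0.9772^3 = -0.092572
  k=3: (−1)^2·41.5692/(12)·0.2121^1·0.9772^5 = +0.654923
d^3_{-1,0}(2.7141) = +0.001454 -0.092572 +0.654923 = +0.563805

d=0.5638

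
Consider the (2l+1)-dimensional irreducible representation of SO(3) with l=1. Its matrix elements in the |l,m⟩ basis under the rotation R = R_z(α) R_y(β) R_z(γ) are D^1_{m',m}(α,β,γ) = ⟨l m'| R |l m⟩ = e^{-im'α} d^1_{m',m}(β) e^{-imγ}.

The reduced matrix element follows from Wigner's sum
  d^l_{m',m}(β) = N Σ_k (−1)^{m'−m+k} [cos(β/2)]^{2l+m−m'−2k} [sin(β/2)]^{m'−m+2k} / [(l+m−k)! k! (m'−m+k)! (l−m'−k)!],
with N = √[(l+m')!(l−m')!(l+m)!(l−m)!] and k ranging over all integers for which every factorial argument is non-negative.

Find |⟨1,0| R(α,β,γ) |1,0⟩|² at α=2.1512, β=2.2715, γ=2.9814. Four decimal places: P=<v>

First d^1_{0,0}(β=2.2715), then the phase factors e^{-i(0)α} and e^{-i(0)γ}:
c=cos(2.2715/2)=0.421452, s=sin(2.2715/2)=0.906851; N=√[1·1·1·1]=1.000000
The bounds max(0,m−m')=0 and min(l+m,l−m')=1 give 2 terms
  k=0: (−1)^0·1.0000/(1)·0.4215^2·0.9069^0 = +0.177622
  k=1: (−1)^1·1.0000/(1)·0.4215^0·0.9069^2 = -0.822378
d^1_{0,0}(2.2715) = +0.177622 -0.822378 = -0.644756
|D^1_{0,0}|² = |d^1_{0,0}(β)|² = (-0.644756)² = 0.415710 (the z-rotation phases have unit modulus)

P=0.4157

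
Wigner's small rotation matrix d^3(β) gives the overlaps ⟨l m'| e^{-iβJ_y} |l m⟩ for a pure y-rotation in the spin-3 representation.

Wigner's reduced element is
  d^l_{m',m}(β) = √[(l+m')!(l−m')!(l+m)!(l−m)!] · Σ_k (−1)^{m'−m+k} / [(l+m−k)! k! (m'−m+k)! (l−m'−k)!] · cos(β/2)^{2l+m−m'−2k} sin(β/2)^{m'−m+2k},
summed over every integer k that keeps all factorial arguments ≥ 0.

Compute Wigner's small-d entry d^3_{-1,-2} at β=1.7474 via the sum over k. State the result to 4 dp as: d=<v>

d=0.4898

d^3_{-1,-2}(β=1.7474) via Wigner's sum:
With c≡cos(β/2)=0.641994 and s≡sin(β/2)=0.766710, N=[2·24·1·120]^{1/2}=75.894664
k: max(0,(-2)−(-1))=0 … min(3+(-2),3−(-1))=1
  k=0: (−1)^1·75.8947/(24)·0.6420^5·0.7667^1 = -0.264415
  k=1: (−1)^2·75.8947/(12)·0.6420^3·0.7667^3 = +0.754251
d^3_{-1,-2}(1.7474) = -0.264415 +0.754251 = +0.489836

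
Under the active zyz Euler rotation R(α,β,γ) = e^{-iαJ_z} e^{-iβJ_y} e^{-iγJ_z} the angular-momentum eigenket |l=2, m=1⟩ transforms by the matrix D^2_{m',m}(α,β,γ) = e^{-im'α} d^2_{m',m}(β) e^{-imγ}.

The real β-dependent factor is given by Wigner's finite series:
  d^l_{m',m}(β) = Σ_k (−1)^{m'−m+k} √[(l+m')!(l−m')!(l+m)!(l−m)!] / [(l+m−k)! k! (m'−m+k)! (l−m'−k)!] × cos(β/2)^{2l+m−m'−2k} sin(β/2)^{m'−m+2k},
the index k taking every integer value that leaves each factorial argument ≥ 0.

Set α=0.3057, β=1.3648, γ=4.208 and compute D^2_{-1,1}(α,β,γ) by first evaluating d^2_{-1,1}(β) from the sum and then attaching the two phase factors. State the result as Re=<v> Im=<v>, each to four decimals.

Re=-0.4059 Im=0.3864

D^2_{-1,1}(0.3057,1.3648,4.208) = e^{-i·-1·0.3057}·d^2_{-1,1}(1.3648)·e^{-i·1·4.208}. Compute d first:
With c≡cos(β/2)=0.776061 and s≡sin(β/2)=0.630657, N=[1·6·6·1]^{1/2}=6.000000
k: max(0,(1)−(-1))=2 … min(2+(1),2−(-1))=3
  k=2: (−1)^0·6.0000/(2)·0.7761^2·0.6307^2 = +0.718622
  k=3: (−1)^1·6.0000/(6)·0.7761^0·0.6307^4 = -0.158188
d^2_{-1,1}(1.3648) = +0.718622 -0.158188 = +0.560434
D = (+0.953637+0.300961i)·(+0.560434)·(-0.483273+0.875470i) = -0.405949+0.386382i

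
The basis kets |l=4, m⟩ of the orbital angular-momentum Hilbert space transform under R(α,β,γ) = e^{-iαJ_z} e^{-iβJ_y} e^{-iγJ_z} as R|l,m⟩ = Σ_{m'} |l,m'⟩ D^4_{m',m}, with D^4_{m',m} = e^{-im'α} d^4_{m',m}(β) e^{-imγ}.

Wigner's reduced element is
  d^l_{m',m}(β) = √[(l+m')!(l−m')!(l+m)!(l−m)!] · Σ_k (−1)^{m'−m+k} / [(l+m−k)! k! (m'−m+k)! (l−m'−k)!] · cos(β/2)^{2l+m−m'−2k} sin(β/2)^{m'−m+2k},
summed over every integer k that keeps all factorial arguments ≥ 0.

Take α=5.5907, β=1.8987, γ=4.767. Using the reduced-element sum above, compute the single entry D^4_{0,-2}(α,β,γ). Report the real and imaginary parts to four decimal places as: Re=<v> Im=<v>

Re=0.0965 Im=0.0106

Split into d^4_{0,-2}(β=1.8987) × two z-phases.
With c≡cos(β/2)=0.582212 and s≡sin(β/2)=0.813037, N=[24·24·2·720]^{1/2}=910.735966
The bounds max(0,m−m')=0 and min(l+m,l−m')=2 give 3 terms
  k=0: (−1)^2·910.7360/(96)·0.5822^6·0.8130^2 = +0.244246
  k=1: (−1)^3·910.7360/(36)·0.5822^4·0.8130^4 = -1.270151
  k=2: (−1)^4·910.7360/(96)·0.5822^2·0.8130^6 = +0.928850
d^4_{0,-2}(1.8987) = +0.244246 -1.270151 +0.928850 = -0.097055
Phases: e^{-i·(0)·5.5907}=+1.000000+0.000000i, e^{-i·(-2)·4.767}=-0.994041-0.109005i ⇒ D=+0.096476+0.010579i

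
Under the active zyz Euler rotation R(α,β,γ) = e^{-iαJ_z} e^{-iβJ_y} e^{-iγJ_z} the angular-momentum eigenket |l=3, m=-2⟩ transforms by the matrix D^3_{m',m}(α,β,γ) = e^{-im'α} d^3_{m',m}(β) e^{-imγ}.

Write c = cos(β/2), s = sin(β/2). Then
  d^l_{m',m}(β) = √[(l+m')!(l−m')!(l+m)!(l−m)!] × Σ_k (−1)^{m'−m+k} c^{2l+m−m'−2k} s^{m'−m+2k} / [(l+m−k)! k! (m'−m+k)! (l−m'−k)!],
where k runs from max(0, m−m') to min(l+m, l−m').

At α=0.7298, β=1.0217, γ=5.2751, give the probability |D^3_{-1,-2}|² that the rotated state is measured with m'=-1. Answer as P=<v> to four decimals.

Split into d^3_{-1,-2}(β=1.0217) × two z-phases.
Half-angle: c=0.872329, s=0.488919. N=√(2·24·1·120)=75.894664
Admissible k: 0..1 (factorial args all ≥0)
  k=0: (−1)^1·75.8947/(24)·0.8723^5·0.4889^1 = -0.780978
  k=1: (−1)^2·75.8947/(12)·0.8723^3·0.4889^3 = +0.490661
d^3_{-1,-2}(1.0217) = -0.780978 +0.490661 = -0.290317
|D^3_{-1,-2}|² = |d^3_{-1,-2}(β)|² = (-0.290317)² = 0.084284 (the z-rotation phases have unit modulus)

P=0.0843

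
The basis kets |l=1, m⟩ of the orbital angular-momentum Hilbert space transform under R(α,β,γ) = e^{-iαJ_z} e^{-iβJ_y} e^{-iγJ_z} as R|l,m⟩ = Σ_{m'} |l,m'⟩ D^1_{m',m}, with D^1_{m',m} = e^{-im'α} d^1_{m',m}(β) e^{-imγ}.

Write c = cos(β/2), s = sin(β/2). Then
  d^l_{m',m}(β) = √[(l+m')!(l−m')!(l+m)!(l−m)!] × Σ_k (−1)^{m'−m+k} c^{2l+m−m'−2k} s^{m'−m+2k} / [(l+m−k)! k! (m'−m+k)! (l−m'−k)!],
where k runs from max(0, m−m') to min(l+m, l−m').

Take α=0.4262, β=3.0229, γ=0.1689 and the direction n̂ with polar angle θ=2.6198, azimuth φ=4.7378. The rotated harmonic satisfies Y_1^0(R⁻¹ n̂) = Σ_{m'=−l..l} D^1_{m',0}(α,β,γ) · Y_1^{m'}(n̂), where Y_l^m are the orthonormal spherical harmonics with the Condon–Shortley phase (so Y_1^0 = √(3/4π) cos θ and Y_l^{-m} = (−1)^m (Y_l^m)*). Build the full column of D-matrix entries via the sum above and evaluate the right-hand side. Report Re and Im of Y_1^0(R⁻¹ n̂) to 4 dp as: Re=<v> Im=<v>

Need the full column D^1_{m',0} for m'=−1..1 at α=0.4262, β=3.0229, γ=0.1689.
cos(β/2)=0.059311, sin(β/2)=0.998240
d^1_{-1,0}: single k=1 term ⇒ +0.083731;  D = +0.076241+0.034616i
d^1_{0,0}: k∈[0..1] ⇒ +0.003518 -0.996482 = -0.992964;  D = -0.992964+0.000000i
d^1_{1,0}: single k=0 term ⇒ -0.083731;  D = -0.076241+0.034616i
Y_1^{m'}(θ=2.6198,φ=4.7378) and Σ D·Y over m':
  (+0.0762+0.0346i)·(+0.0044+0.1722i)  (-0.9930+0.0000i)·(-0.4236+0.0000i)  (-0.0762+0.0346i)·(-0.0044+0.1722i)
Y_1^0(R⁻¹ n̂) = +0.409351+0.000000i

Re=0.4094 Im=0.0000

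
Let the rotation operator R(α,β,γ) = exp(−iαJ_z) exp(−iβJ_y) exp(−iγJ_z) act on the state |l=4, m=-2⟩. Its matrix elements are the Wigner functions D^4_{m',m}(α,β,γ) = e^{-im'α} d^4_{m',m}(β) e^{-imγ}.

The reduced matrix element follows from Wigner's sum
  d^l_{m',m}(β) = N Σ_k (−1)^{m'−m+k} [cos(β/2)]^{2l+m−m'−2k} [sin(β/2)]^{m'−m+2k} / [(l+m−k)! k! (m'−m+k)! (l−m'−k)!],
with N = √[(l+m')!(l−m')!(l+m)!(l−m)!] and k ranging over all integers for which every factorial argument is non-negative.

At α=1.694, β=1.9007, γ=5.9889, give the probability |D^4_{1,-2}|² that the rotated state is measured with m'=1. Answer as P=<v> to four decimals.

P=0.1586

D^4_{1,-2}(1.694,1.9007,5.9889) = e^{-i·1·1.694}·d^4_{1,-2}(1.9007)·e^{-i·-2·5.9889}. Compute d first:
Half-angle: c=0.581398, s=0.813619. N=√(120·6·2·720)=1018.233765
k∈{0,1,2} keeps every argument non-negative
  k=0: (−1)^3·1018.2338/(72)·0.5814^5·0.8136^3 = -0.505996
  k=1: (−1)^4·1018.2338/(48)·0.5814^3·0.8136^5 = +1.486391
  k=2: (−1)^5·1018.2338/(240)·0.5814^1·0.8136^7 = -0.582181
d^4_{1,-2}(1.9007) = -0.505996 +1.486391 -0.582181 = +0.398214
|D^4_{1,-2}|² = |d^4_{1,-2}(β)|² = (+0.398214)² = 0.158575 (the z-rotation phases have unit modulus)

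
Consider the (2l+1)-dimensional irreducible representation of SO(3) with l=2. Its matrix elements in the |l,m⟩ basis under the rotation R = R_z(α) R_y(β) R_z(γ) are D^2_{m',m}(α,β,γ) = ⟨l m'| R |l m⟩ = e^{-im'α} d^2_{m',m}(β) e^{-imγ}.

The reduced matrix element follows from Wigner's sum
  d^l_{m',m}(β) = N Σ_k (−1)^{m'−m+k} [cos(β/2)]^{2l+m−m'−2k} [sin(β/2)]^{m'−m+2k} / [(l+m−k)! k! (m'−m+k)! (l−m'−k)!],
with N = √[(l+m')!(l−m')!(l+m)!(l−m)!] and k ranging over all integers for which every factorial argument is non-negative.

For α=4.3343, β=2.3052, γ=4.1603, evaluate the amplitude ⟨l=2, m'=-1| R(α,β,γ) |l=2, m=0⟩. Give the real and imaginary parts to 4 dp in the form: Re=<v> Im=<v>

Re=0.2249 Im=0.5662

Split into d^2_{-1,0}(β=2.3052) × two z-phases.
With c≡cos(β/2)=0.406113 and s≡sin(β/2)=0.913823, N=[1·6·2·2]^{1/2}=4.898979
k: max(0,(0)−(-1))=1 … min(2+(0),2−(-1))=2
  k=1: (−1)^0·4.8990/(2)·0.4061^3·0.9138^1 = +0.149926
  k=2: (−1)^1·4.8990/(2)·0.4061^1·0.9138^3 = -0.759117
d^2_{-1,0}(2.3052) = +0.149926 -0.759117 = -0.609190
D = (-0.369145-0.929372i)·(-0.609190)·(+1.000000+0.000000i) = +0.224880+0.566164i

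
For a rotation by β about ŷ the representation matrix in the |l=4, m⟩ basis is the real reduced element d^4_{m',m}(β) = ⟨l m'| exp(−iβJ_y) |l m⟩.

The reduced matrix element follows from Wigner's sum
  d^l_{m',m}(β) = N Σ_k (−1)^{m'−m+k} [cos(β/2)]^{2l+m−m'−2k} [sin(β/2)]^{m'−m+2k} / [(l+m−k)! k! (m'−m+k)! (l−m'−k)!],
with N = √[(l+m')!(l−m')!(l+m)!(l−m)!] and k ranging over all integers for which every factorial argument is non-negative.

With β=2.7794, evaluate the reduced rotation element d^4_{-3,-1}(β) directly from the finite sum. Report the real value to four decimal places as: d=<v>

d^4_{-3,-1}(β=2.7794) via Wigner's sum:
Half-angle: c=0.180108, s=0.983647. N=√(1·5040·6·120)=1904.940944
k: max(0,(-1)−(-3))=2 … min(4+(-1),4−(-3))=3
  k=2: (−1)^0·1904.9409/(240)·0.1801^6·0.9836^2 = +0.000262
  k=3: (−1)^1·1904.9409/(144)·0.1801^4·0.9836^4 = -0.013032
d^4_{-3,-1}(2.7794) = +0.000262 -0.013032 = -0.012770

d=-0.0128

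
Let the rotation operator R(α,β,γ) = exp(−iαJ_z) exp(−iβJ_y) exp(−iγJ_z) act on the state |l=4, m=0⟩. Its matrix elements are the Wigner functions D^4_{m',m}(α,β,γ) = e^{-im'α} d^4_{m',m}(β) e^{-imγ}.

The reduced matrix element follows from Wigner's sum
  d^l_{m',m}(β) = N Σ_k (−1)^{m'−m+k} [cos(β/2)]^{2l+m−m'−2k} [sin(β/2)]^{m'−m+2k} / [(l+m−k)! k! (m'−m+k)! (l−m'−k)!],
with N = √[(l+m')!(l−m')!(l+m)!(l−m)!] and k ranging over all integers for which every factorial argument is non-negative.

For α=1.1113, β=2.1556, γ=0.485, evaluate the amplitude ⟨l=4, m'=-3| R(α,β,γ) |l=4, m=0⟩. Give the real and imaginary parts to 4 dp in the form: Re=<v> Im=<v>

Re=0.4646 Im=0.0905

D^4_{-3,0}(1.1113,2.1556,0.485) = e^{-i·-3·1.1113}·d^4_{-3,0}(2.1556)·e^{-i·0·0.485}. Compute d first:
Half-angle: c=0.473268, s=0.880919. N=√(1·5040·24·24)=1703.830978
Admissible k: 3..4 (factorial args all ≥0)
  k=3: (−1)^0·1703.8310/(144)·0.4733^5·0.8809^3 = +0.192046
  k=4: (−1)^1·1703.8310/(144)·0.4733^3·0.8809^5 = -0.665370
d^4_{-3,0}(2.1556) = +0.192046 -0.665370 = -0.473324
D = (-0.981566-0.191124i)·(-0.473324)·(+1.000000+0.000000i) = +0.464599+0.090464i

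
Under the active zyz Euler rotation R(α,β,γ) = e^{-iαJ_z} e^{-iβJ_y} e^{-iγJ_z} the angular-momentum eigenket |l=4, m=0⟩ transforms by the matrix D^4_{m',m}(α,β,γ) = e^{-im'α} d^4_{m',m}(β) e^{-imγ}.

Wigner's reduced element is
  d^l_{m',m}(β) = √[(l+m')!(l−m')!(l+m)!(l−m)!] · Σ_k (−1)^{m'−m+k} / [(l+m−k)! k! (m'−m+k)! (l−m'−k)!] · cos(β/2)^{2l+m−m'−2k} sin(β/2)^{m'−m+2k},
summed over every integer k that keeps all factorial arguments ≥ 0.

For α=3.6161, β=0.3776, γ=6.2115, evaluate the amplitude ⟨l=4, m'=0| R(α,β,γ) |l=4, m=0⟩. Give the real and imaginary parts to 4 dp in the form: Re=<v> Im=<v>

D^4_{0,0}(3.6161,0.3776,6.2115) = e^{-i·0·3.6161}·d^4_{0,0}(0.3776)·e^{-i·0·6.2115}. Compute d first:
c=cos(0.3776/2)=0.982230, s=sin(0.3776/2)=0.187680; N=√[24·24·24·24]=576.000000
Admissible k: 0..4 (factorial args all ≥0)
  k=0: (−1)^0·576.0000/(576)·0.9822^8·0.1877^0 = +0.866375
  k=1: (−1)^1·576.0000/(36)·0.9822^6·0.1877^2 = -0.506101
  k=2: (−1)^2·576.0000/(16)·0.9822^4·0.1877^4 = +0.041575
  k=3: (−1)^3·576.0000/(36)·0.9822^2·0.1877^6 = -0.000675
  k=4: (−1)^4·576.0000/(576)·0.9822^0·0.1877^8 = +0.000002
d^4_{0,0}(0.3776) = +0.866375 -0.506101 +0.041575 -0.000675 +0.000002 = +0.401176
Phases: e^{-i·(0)·3.6161}=+1.000000+0.000000i, e^{-i·(0)·6.2115}=+1.000000+0.000000i ⇒ D=+0.401176+0.000000i

Re=0.4012 Im=0.0000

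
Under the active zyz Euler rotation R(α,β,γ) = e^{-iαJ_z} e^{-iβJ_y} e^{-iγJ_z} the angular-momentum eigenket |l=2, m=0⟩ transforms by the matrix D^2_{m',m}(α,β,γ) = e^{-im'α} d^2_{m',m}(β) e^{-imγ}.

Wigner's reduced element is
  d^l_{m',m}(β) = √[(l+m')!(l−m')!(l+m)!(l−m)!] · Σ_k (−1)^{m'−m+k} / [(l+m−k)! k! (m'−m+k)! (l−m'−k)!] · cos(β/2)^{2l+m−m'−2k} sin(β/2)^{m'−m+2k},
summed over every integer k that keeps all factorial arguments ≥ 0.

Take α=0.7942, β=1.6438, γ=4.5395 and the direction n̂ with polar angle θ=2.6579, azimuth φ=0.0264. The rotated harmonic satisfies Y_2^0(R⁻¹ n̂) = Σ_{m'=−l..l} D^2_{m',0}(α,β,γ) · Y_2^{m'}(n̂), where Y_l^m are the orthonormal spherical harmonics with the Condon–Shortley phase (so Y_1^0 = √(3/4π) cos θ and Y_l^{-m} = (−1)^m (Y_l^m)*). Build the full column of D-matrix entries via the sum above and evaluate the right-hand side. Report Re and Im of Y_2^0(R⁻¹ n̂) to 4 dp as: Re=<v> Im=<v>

Need the full column D^2_{m',0} for m'=−2..2 at α=0.7942, β=1.6438, γ=4.5395.
cos(β/2)=0.680831, sin(β/2)=0.732441
d^2_{-2,0}: single k=2 term ⇒ +0.609115;  D = -0.010722+0.609020i
d^2_{-1,0}: k∈[1..2] ⇒ +0.566195 -0.655288 = -0.089094;  D = -0.062442-0.063551i
d^2_{0,0}: k∈[0..2] ⇒ +0.214861 -0.994680 +0.287799 = -0.492020;  D = -0.492020+0.000000i
d^2_{1,0}: k∈[0..1] ⇒ -0.566195 +0.655288 = +0.089094;  D = +0.062442-0.063551i
d^2_{2,0}: single k=0 term ⇒ +0.609115;  D = -0.010722-0.609020i
Y_2^{m'}(θ=2.6579,φ=0.0264) and Σ D·Y over m':
  (-0.0107+0.6090i)·(+0.0834-0.0044i)  (-0.0624-0.0636i)·(-0.3179+0.0084i)  (-0.4920+0.0000i)·(+0.4262+0.0000i)  (+0.0624-0.0636i)·(+0.3179+0.0084i)  (-0.0107-0.6090i)·(+0.0834+0.0044i)
Y_2^0(R⁻¹ n̂) = -0.165320+0.000000i

Re=-0.1653 Im=0.0000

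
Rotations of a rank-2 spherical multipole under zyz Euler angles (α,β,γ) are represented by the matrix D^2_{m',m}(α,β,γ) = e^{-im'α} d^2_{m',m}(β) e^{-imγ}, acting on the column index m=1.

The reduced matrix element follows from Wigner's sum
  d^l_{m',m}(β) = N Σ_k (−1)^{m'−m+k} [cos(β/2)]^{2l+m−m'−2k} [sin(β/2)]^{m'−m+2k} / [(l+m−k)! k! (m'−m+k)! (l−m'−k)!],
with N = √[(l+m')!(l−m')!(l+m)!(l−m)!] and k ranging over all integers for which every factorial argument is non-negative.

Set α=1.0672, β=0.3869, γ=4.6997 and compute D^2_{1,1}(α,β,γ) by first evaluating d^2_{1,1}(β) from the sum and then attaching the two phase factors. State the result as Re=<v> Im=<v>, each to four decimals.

Split into d^2_{1,1}(β=0.3869) × two z-phases.
c=cos(0.3869/2)=0.981347, s=sin(0.3869/2)=0.192246; N=√[6·1·6·1]=6.000000
k: max(0,(1)−(1))=0 … min(2+(1),2−(1))=1
  k=0: (−1)^0·6.0000/(6)·0.9813^4·0.1922^0 = +0.927449
  k=1: (−1)^1·6.0000/(2)·0.9813^2·0.1922^2 = -0.106777
d^2_{1,1}(0.3869) = +0.927449 -0.106777 = +0.820672
Phases: e^{-i·(1)·1.0672}=+0.482579-0.875853i, e^{-i·(1)·4.6997}=-0.012689+0.999919i ⇒ D=+0.713704+0.405127i

Re=0.7137 Im=0.4051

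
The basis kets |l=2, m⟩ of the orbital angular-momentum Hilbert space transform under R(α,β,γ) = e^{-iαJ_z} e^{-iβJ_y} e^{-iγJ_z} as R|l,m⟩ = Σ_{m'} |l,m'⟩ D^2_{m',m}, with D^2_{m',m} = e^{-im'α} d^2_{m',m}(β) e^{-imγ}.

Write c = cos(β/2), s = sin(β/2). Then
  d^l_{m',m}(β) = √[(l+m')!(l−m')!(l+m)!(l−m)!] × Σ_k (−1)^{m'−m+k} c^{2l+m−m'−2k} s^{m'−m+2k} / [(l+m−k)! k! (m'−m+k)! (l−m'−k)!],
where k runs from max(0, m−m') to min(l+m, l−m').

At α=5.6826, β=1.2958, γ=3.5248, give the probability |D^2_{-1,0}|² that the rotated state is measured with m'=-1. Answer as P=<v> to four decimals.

Split into d^2_{-1,0}(β=1.2958) × two z-phases.
Half-angle: c=0.797353, s=0.603513. N=√(1·6·2·2)=4.898979
k: max(0,(0)−(-1))=1 … min(2+(0),2−(-1))=2
  k=1: (−1)^0·4.8990/(2)·0.7974^3·0.6035^1 = +0.749401
  k=2: (−1)^1·4.8990/(2)·0.7974^1·0.6035^3 = -0.429326
d^2_{-1,0}(1.2958) = +0.749401 -0.429326 = +0.320075
|D^2_{-1,0}|² = |d^2_{-1,0}(β)|² = (+0.320075)² = 0.102448 (the z-rotation phases have unit modulus)

P=0.1024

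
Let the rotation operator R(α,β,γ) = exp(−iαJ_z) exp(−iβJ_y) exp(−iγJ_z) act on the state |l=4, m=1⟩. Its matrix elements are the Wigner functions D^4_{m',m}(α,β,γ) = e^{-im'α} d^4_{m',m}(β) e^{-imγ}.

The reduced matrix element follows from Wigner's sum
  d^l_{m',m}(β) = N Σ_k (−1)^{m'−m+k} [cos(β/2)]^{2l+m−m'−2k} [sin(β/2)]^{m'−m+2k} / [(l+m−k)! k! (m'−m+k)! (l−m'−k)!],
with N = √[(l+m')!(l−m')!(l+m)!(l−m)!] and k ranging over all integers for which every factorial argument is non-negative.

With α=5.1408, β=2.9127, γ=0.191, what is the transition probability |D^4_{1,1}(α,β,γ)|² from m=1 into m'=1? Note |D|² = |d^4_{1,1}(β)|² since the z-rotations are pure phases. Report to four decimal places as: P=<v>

P=0.0145

D^4_{1,1}(5.1408,2.9127,0.191) = e^{-i·1·5.1408}·d^4_{1,1}(2.9127)·e^{-i·1·0.191}. Compute d first:
Half-angle: c=0.114197, s=0.993458. N=√(120·6·120·6)=720.000000
k: max(0,(1)−(1))=0 … min(4+(1),4−(1))=3
  k=0: (−1)^0·720.0000/(720)·0.1142^8·0.9935^0 = +0.000000
  k=1: (−1)^1·720.0000/(48)·0.1142^6·0.9935^2 = -0.000033
  k=2: (−1)^2·720.0000/(24)·0.1142^4·0.9935^4 = +0.004970
  k=3: (−1)^3·720.0000/(72)·0.1142^2·0.9935^6 = -0.125373
d^4_{1,1}(2.9127) = +0.000000 -0.000033 +0.004970 -0.125373 = -0.120436
|D^4_{1,1}|² = |d^4_{1,1}(β)|² = (-0.120436)² = 0.014505 (the z-rotation phases have unit modulus)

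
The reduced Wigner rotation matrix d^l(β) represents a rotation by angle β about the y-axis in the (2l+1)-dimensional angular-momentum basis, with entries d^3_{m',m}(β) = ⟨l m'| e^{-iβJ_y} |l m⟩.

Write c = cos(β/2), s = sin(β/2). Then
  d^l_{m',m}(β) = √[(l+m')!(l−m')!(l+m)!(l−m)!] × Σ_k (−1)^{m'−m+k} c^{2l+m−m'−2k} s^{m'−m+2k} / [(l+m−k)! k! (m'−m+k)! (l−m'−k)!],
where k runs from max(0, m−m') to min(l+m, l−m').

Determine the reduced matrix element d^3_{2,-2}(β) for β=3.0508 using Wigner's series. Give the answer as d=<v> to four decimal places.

d^3_{2,-2}(β=3.0508) via Wigner's sum:
c=cos(3.0508/2)=0.045381, s=sin(3.0508/2)=0.998970; N=√[120·1·1·120]=120.000000
Admissible k: 0..1 (factorial args all ≥0)
  k=0: (−1)^4·120.0000/(24)·0.0454^2·0.9990^4 = +0.010255
  k=1: (−1)^5·120.0000/(120)·0.0454^0·0.9990^6 = -0.993834
d^3_{2,-2}(3.0508) = +0.010255 -0.993834 = -0.983580

d=-0.9836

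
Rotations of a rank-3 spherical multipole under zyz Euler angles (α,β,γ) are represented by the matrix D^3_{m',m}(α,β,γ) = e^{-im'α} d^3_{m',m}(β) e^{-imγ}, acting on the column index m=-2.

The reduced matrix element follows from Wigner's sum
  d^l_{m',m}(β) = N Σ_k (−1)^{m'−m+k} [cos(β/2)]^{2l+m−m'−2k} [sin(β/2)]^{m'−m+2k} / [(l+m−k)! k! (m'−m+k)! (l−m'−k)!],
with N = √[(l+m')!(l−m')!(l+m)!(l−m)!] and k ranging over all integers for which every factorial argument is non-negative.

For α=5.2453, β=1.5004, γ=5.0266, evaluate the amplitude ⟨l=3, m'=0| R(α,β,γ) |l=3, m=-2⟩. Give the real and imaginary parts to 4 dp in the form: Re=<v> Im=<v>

Re=-0.0775 Im=-0.0563

First d^3_{0,-2}(β=1.5004), then the phase factors e^{-i(0)α} and e^{-i(-2)γ}:
c=cos(1.5004/2)=0.731553, s=sin(1.5004/2)=0.681785; N=√[6·6·1·120]=65.726707
Admissible k: 0..1 (factorial args all ≥0)
  k=0: (−1)^2·65.7267/(12)·0.7316^4·0.6818^2 = +0.729185
  k=1: (−1)^3·65.7267/(12)·0.7316^2·0.6818^4 = -0.633347
d^3_{0,-2}(1.5004) = +0.729185 -0.633347 = +0.095838
Phases: e^{-i·(0)·5.2453}=+1.000000+0.000000i, e^{-i·(-2)·5.0266}=-0.808956-0.587869i ⇒ D=-0.077529-0.056340i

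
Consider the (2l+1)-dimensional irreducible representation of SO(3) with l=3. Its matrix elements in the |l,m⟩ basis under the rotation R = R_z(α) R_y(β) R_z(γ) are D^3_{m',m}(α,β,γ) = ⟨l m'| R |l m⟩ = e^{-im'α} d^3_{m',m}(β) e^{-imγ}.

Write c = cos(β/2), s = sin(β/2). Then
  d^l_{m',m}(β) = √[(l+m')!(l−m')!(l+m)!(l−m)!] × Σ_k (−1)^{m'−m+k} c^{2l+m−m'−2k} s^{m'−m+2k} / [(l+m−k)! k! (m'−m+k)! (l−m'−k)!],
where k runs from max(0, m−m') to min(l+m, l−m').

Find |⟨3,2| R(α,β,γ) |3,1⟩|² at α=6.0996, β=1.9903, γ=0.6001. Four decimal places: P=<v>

Split into d^3_{2,1}(β=1.9903) × two z-phases.
c=cos(1.9903/2)=0.544377, s=sin(1.9903/2)=0.838841; N=√[120·1·24·2]=75.894664
k: max(0,(1)−(2))=0 … min(3+(1),3−(2))=1
  k=0: (−1)^1·75.8947/(24)·0.5444^5·0.8388^1 = -0.126817
  k=1: (−1)^2·75.8947/(12)·0.5444^3·0.8388^3 = +0.602238
d^3_{2,1}(1.9903) = -0.126817 +0.602238 = +0.475420
|D^3_{2,1}|² = |d^3_{2,1}(β)|² = (+0.475420)² = 0.226024 (the z-rotation phases have unit modulus)

P=0.2260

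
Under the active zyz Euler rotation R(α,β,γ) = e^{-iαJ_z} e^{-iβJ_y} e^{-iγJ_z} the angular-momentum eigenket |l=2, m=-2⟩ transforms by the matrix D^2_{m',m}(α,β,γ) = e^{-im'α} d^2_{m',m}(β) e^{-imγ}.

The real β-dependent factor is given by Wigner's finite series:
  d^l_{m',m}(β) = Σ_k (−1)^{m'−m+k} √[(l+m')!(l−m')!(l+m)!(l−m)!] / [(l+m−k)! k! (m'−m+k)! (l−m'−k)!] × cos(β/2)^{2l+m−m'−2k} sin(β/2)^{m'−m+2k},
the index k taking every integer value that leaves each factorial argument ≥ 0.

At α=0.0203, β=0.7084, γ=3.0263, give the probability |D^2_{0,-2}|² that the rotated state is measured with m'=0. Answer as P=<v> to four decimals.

P=0.0672

Split into d^2_{0,-2}(β=0.7084) × two z-phases.
With c≡cos(β/2)=0.937924 and s≡sin(β/2)=0.346840, N=[2·2·1·24]^{1/2}=9.797959
The bounds max(0,m−m')=0 and min(l+m,l−m')=0 give 1 term
  k=0: (−1)^2·9.7980/(4)·0.9379^2·0.3468^2 = +0.259221
d^2_{0,-2}(0.7084) = +0.259221
|D^2_{0,-2}|² = |d^2_{0,-2}(β)|² = (+0.259221)² = 0.067195 (the z-rotation phases have unit modulus)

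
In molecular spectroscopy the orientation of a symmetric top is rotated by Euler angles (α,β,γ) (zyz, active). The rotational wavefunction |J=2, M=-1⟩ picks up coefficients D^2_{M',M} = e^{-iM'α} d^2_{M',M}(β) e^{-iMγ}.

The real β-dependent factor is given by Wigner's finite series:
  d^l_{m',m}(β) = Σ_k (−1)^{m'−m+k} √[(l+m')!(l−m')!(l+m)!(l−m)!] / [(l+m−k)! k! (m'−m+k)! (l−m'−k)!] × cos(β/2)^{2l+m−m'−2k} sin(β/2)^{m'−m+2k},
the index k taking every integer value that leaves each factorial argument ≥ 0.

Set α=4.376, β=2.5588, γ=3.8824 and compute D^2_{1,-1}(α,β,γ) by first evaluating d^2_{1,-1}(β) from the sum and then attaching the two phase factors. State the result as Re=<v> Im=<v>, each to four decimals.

Re=-0.5412 Im=0.2912

D^2_{1,-1}(4.376,2.5588,3.8824) = e^{-i·1·4.376}·d^2_{1,-1}(2.5588)·e^{-i·-1·3.8824}. Compute d first:
Half-angle: c=0.287290, s=0.957844. N=√(6·1·1·6)=6.000000
The bounds max(0,m−m')=0 and min(l+m,l−m')=1 give 2 terms
  k=0: (−1)^2·6.0000/(2)·0.2873^2·0.9578^2 = +0.227170
  k=1: (−1)^3·6.0000/(6)·0.2873^0·0.9578^4 = -0.841741
d^2_{1,-1}(2.5588) = +0.227170 -0.841741 = -0.614571
Phases: e^{-i·(1)·4.376}=-0.330081+0.943953i, e^{-i·(-1)·3.8824}=-0.737924-0.674884i ⇒ D=-0.541211+0.291183i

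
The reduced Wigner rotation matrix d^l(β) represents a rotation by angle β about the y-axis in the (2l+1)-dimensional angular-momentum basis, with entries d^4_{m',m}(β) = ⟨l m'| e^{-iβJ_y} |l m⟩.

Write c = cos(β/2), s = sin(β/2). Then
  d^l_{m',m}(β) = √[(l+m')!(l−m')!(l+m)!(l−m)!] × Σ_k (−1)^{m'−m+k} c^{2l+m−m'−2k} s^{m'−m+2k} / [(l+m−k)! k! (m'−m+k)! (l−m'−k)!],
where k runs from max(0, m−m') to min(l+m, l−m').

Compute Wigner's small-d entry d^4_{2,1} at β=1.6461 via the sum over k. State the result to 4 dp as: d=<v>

d=0.0642

d^4_{2,1}(β=1.6461) via Wigner's sum:
Half-angle: c=0.679988, s=0.733223. N=√(720·2·120·6)=1018.233765
The bounds max(0,m−m')=0 and min(l+m,l−m')=2 give 3 terms
  k=0: (−1)^1·1018.2338/(240)·0.6800^7·0.7332^1 = -0.209113
  k=1: (−1)^2·1018.2338/(48)·0.6800^5·0.7332^3 = +1.215685
  k=2: (−1)^3·1018.2338/(72)·0.6800^3·0.7332^5 = -0.942323
d^4_{2,1}(1.6461) = -0.209113 +1.215685 -0.942323 = +0.064249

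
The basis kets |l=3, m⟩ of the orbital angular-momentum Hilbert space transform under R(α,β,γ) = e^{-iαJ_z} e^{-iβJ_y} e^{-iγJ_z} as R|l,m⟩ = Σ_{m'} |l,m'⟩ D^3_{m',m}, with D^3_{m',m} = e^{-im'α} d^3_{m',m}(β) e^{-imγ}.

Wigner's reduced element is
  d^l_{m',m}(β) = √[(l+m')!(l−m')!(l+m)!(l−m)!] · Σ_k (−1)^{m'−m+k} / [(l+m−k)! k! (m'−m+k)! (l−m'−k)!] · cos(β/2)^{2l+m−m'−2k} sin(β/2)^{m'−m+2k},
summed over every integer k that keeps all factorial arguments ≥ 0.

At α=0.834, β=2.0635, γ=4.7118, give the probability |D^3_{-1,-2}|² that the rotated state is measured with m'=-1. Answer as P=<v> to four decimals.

D^3_{-1,-2}(0.834,2.0635,4.7118) = e^{-i·-1·0.834}·d^3_{-1,-2}(2.0635)·e^{-i·-2·4.7118}. Compute d first:
c=cos(2.0635/2)=0.513318, s=sin(2.0635/2)=0.858199; N=√[2·24·1·120]=75.894664
k∈{0,1} keeps every argument non-negative
  k=0: (−1)^1·75.8947/(24)·0.5133^5·0.8582^1 = -0.096721
  k=1: (−1)^2·75.8947/(12)·0.5133^3·0.8582^3 = +0.540695
d^3_{-1,-2}(2.0635) = -0.096721 +0.540695 = +0.443974
|D^3_{-1,-2}|² = |d^3_{-1,-2}(β)|² = (+0.443974)² = 0.197113 (the z-rotation phases have unit modulus)

P=0.1971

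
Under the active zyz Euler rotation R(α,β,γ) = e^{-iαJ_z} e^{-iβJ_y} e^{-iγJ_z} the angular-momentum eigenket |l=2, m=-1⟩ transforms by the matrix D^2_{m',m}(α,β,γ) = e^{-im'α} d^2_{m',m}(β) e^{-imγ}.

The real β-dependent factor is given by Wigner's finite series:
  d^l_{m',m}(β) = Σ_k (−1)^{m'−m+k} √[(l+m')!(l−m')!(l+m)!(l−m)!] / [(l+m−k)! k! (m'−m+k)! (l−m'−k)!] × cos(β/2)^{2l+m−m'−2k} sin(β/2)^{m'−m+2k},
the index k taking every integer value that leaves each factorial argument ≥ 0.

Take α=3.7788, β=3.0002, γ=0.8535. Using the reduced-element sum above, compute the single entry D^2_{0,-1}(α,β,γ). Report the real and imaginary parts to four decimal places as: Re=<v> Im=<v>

Split into d^2_{0,-1}(β=3.0002) × two z-phases.
Half-angle: c=0.070637, s=0.997502. N=√(2·2·1·6)=4.898979
The bounds max(0,m−m')=0 and min(l+m,l−m')=1 give 2 terms
  k=0: (−1)^1·4.8990/(2)·0.0706^3·0.9975^1 = -0.000861
  k=1: (−1)^2·4.8990/(2)·0.0706^1·0.9975^3 = +0.171732
d^2_{0,-1}(3.0002) = -0.000861 +0.171732 = +0.170871
D = (+1.000000+0.000000i)·(+0.170871)·(+0.657350+0.753586i) = +0.112322+0.128766i

Re=0.1123 Im=0.1288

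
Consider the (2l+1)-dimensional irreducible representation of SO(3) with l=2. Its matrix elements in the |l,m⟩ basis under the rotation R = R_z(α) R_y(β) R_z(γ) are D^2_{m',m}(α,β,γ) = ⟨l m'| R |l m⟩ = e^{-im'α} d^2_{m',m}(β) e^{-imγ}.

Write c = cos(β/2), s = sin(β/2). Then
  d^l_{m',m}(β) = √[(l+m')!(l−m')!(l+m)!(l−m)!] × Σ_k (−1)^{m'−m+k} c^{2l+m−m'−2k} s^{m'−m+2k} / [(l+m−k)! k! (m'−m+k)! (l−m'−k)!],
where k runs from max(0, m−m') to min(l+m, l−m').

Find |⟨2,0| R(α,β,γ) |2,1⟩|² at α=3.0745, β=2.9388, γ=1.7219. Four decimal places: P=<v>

Split into d^2_{0,1}(β=2.9388) × two z-phases.
c=cos(2.9388/2)=0.101223, s=sin(2.9388/2)=0.994864; N=√[2·2·6·1]=4.898979
k∈{1,2} keeps every argument non-negative
  k=1: (−1)^0·4.8990/(2)·0.1012^3·0.9949^1 = +0.002527
  k=2: (−1)^1·4.8990/(2)·0.1012^1·0.9949^3 = -0.244143
d^2_{0,1}(2.9388) = +0.002527 -0.244143 = -0.241616
|D^2_{0,1}|² = |d^2_{0,1}(β)|² = (-0.241616)² = 0.058378 (the z-rotation phases have unit modulus)

P=0.0584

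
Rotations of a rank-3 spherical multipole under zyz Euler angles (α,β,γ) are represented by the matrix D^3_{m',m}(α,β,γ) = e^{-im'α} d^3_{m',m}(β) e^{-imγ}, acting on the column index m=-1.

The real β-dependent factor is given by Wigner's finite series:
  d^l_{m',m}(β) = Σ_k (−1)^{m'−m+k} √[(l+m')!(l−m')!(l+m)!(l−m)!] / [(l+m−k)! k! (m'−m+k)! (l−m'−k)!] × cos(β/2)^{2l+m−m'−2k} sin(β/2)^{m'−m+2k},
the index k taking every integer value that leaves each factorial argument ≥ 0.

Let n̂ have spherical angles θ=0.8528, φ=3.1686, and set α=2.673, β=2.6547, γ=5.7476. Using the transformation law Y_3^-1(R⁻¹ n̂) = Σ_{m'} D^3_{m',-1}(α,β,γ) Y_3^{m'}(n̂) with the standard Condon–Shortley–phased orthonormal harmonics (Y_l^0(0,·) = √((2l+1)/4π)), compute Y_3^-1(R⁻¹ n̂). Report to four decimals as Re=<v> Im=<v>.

Re=0.1941 Im=-0.0302

Need the full column D^3_{m',-1} for m'=−3..3 at α=2.673, β=2.6547, γ=5.7476.
cos(β/2)=0.241049, sin(β/2)=0.970513
d^3_{-3,-1}: single k=2 term ⇒ +0.012316;  D = +0.004460+0.011480i
d^3_{-2,-1}: k∈[1..2] ⇒ +0.002498 -0.080975 = -0.078477;  D = -0.007680+0.078100i
d^3_{-1,-1}: k∈[0..2] ⇒ +0.000196 -0.025440 +0.309290 = +0.284047;  D = -0.152471+0.239656i
d^3_{0,-1}: k∈[0..2] ⇒ -0.002736 +0.133055 -0.718956 = -0.588637;  D = -0.506210+0.300408i
d^3_{1,-1}: k∈[0..2] ⇒ +0.019080 -0.412387 +0.835619 = +0.442311;  D = -0.441319+0.029609i
d^3_{2,-1}: k∈[0..1] ⇒ -0.080975 +0.656314 = +0.575339;  D = +0.529564+0.224895i
d^3_{3,-1}: single k=0 term ⇒ +0.199646;  D = -0.128708-0.152620i
Y_3^{m'}(θ=0.8528,φ=3.1686) and Σ D·Y over m':
  (+0.0045+0.0115i)·(-0.1776+0.0144i)  (-0.0077+0.0781i)·(+0.3808-0.0206i)  (-0.1525+0.2397i)·(-0.2832+0.0077i)  (-0.5062+0.3004i)·(-0.2052+0.0000i)  (-0.4413+0.0296i)·(+0.2832+0.0077i)  (+0.5296+0.2249i)·(+0.3808+0.0206i)  (-0.1287-0.1526i)·(+0.1776+0.0144i)
Y_3^-1(R⁻¹ n̂) = +0.194116-0.030189i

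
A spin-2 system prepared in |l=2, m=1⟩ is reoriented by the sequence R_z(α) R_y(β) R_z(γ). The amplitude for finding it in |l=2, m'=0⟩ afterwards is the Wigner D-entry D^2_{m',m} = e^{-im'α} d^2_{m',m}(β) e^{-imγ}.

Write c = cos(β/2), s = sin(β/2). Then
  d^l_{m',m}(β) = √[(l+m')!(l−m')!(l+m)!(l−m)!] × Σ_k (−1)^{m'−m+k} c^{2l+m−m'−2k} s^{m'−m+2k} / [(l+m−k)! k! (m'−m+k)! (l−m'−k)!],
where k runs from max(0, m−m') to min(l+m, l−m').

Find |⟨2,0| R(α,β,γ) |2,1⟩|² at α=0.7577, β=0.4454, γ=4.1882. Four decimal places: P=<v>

P=0.2267

Split into d^2_{0,1}(β=0.4454) × two z-phases.
With c≡cos(β/2)=0.975305 and s≡sin(β/2)=0.220864, N=[2·2·6·1]^{1/2}=4.898979
k: max(0,(1)−(0))=1 … min(2+(1),2−(0))=2
  k=1: (−1)^0·4.8990/(2)·0.9753^3·0.2209^1 = +0.501904
  k=2: (−1)^1·4.8990/(2)·0.9753^1·0.2209^3 = -0.025739
d^2_{0,1}(0.4454) = +0.501904 -0.025739 = +0.476166
|D^2_{0,1}|² = |d^2_{0,1}(β)|² = (+0.476166)² = 0.226734 (the z-rotation phases have unit modulus)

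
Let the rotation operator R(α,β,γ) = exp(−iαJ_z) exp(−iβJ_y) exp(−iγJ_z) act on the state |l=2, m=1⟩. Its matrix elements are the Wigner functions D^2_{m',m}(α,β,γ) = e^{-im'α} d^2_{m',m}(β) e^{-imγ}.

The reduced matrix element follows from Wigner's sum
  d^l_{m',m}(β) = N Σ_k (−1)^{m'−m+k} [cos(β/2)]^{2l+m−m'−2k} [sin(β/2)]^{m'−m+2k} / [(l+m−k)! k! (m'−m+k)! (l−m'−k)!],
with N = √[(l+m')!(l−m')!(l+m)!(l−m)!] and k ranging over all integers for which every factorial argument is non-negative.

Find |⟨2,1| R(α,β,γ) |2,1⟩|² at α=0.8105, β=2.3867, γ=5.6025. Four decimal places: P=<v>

First d^2_{1,1}(β=2.3867), then the phase factors e^{-i(1)α} and e^{-i(1)γ}:
With c≡cos(β/2)=0.368548 and s≡sin(β/2)=0.929609, N=[6·1·6·1]^{1/2}=6.000000
Admissible k: 0..1 (factorial args all ≥0)
  k=0: (−1)^0·6.0000/(6)·0.3685^4·0.9296^0 = +0.018449
  k=1: (−1)^1·6.0000/(2)·0.3685^2·0.9296^2 = -0.352135
d^2_{1,1}(2.3867) = +0.018449 -0.352135 = -0.333686
|D^2_{1,1}|² = |d^2_{1,1}(β)|² = (-0.333686)² = 0.111346 (the z-rotation phases have unit modulus)

P=0.1113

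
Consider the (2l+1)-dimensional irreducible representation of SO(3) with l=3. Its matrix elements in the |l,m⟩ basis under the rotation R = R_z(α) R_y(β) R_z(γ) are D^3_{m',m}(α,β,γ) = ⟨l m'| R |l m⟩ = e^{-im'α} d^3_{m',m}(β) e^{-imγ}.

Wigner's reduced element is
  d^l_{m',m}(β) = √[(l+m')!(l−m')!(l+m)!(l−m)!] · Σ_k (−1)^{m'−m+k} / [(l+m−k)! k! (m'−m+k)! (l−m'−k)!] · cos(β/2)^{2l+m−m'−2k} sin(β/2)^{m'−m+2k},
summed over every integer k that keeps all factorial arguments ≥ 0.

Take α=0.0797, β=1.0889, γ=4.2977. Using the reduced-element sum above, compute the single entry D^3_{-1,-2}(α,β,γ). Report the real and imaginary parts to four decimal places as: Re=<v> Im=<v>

Split into d^3_{-1,-2}(β=1.0889) × two z-phases.
With c≡cos(β/2)=0.855412 and s≡sin(β/2)=0.517948, N=[2·24·1·120]^{1/2}=75.894664
k∈{0,1} keeps every argument non-negative
  k=0: (−1)^1·75.8947/(24)·0.8554^5·0.5179^1 = -0.750176
  k=1: (−1)^2·75.8947/(12)·0.8554^3·0.5179^3 = +0.550065
d^3_{-1,-2}(1.0889) = -0.750176 +0.550065 = -0.200111
Phases: e^{-i·(-1)·0.0797}=+0.996826+0.079616i, e^{-i·(-2)·4.2977}=-0.675335+0.737511i ⇒ D=+0.146463-0.136356i

Re=0.1465 Im=-0.1364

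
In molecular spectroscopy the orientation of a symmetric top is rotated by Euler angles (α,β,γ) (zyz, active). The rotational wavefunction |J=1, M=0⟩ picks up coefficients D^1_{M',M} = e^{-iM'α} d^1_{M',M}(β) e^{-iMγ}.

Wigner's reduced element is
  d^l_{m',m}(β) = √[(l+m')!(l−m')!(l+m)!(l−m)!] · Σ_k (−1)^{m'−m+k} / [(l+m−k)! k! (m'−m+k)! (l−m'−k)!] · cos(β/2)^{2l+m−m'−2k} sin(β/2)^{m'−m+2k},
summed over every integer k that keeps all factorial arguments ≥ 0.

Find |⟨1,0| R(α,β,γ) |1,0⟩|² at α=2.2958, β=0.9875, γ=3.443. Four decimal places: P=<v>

P=0.3034

Split into d^1_{0,0}(β=0.9875) × two z-phases.
With c≡cos(β/2)=0.880562 and s≡sin(β/2)=0.473931, N=[1·1·1·1]^{1/2}=1.000000
k: max(0,(0)−(0))=0 … min(1+(0),1−(0))=1
  k=0: (−1)^0·1.0000/(1)·0.8806^2·0.4739^0 = +0.775389
  k=1: (−1)^1·1.0000/(1)·0.8806^0·0.4739^2 = -0.224611
d^1_{0,0}(0.9875) = +0.775389 -0.224611 = +0.550778
|D^1_{0,0}|² = |d^1_{0,0}(β)|² = (+0.550778)² = 0.303357 (the z-rotation phases have unit modulus)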